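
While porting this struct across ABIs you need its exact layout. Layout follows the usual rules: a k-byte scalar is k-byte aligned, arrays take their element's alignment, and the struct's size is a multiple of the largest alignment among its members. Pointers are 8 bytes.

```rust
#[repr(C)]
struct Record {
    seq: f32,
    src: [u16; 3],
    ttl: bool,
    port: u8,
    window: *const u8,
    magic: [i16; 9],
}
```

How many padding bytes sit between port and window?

seq at 0 (size 4, align 4) → ends 4
src at 4 (size 6, align 2) → ends 10
ttl at 10 (size 1, align 1) → ends 11
port at 11 (size 1, align 1) → ends 12
pad 4 to align 8 for window
window at 16 (size 8, align 8) → ends 24

4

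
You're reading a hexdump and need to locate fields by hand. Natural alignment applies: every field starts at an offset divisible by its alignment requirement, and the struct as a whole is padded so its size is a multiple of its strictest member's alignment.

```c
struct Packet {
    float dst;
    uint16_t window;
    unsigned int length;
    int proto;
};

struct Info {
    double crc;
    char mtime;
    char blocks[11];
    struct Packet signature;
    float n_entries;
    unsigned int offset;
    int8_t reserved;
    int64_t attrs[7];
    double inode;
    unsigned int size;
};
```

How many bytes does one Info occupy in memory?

Packet: 0..4  dst  (4B, 4-aligned); 4..6  window  (2B, 2-aligned); 6..8  -- padding (2B); 8..12  length  (4B, 4-aligned); 12..16  proto  (4B, 4-aligned); sizeof = 16, alignof = 4
0..8  crc  (8B, 8-aligned)
8..9  mtime  (1B, 1-aligned)
9..20  blocks  (11B, 1-aligned)
20..36  signature  (16B, 4-aligned)
36..40  n_entries  (4B, 4-aligned)
40..44  offset  (4B, 4-aligned)
44..45  reserved  (1B, 1-aligned)
45..48  -- padding (3B)
48..104  attrs  (56B, 8-aligned)
104..112  inode  (8B, 8-aligned)
112..116  size  (4B, 4-aligned)
116..120  -- tail padding (4B)
sizeof = 120, alignof = 8

120 bytes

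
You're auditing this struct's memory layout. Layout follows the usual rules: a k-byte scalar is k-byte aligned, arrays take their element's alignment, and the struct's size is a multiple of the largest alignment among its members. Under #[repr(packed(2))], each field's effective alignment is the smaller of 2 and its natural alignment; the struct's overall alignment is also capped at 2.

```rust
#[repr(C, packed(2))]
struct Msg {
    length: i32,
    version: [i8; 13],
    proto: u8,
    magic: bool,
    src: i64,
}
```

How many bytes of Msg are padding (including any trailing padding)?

1

@0: length [4B, align 2] → 4
@4: version [13B, align 1] → 17
@17: proto [1B, align 1] → 18
@18: magic [1B, align 1] → 19
+1 pad (align 2)
@20: src [8B, align 2] → 28
size 28, align 2
data bytes 27, size 28 → padding 1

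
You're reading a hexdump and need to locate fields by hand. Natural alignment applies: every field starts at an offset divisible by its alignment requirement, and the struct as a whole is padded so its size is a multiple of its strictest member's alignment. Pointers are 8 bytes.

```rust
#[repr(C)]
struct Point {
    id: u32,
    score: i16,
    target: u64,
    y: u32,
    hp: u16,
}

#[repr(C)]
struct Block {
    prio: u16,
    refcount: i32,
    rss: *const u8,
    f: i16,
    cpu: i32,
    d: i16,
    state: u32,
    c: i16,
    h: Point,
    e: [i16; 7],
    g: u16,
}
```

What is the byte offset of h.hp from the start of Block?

Point: @0: id [4B, align 4] → 4; @4: score [2B, align 2] → 6; +2 pad (align 8); @8: target [8B, align 8] → 16; @16: y [4B, align 4] → 20; @20: hp [2B, align 2] → 22; +2 tail pad (align 8); size 24, align 8
@0: prio [2B, align 2] → 2
+2 pad (align 4)
@4: refcount [4B, align 4] → 8
@8: rss [8B, align 8] → 16
@16: f [2B, align 2] → 18
+2 pad (align 4)
@20: cpu [4B, align 4] → 24
@24: d [2B, align 2] → 26
+2 pad (align 4)
@28: state [4B, align 4] → 32
@32: c [2B, align 2] → 34
+6 pad (align 8)
@40: h [24B, align 8] → 64
within Point: hp at 20
40 + 20 = 60

60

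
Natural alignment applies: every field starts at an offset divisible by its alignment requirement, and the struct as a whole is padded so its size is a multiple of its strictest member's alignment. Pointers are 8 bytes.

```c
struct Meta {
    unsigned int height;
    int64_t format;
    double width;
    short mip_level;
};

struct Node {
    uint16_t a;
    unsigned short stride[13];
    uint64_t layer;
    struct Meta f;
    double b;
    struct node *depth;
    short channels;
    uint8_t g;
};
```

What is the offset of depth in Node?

Meta: height at 0 (size 4, align 4) → ends 4; pad 4 to align 8 for format; format at 8 (size 8, align 8) → ends 16; width at 16 (size 8, align 8) → ends 24; mip_level at 24 (size 2, align 2) → ends 26; tail pad 6 to reach multiple of 8; total 32 bytes, alignment 8
a at 0 (size 2, align 2) → ends 2
stride at 2 (size 26, align 2) → ends 28
pad 4 to align 8 for layer
layer at 32 (size 8, align 8) → ends 40
f at 40 (size 32, align 8) → ends 72
b at 72 (size 8, align 8) → ends 80
depth at 80 (size 8, align 8) → ends 88

80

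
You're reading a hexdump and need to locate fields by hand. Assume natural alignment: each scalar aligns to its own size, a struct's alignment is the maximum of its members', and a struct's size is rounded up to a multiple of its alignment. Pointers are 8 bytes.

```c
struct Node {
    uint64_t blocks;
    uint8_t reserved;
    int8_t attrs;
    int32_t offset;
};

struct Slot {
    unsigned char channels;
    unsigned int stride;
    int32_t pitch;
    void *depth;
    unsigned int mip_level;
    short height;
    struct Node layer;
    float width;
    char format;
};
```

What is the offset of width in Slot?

Node: blocks at 0 (size 8, align 8) → ends 8; reserved at 8 (size 1, align 1) → ends 9; attrs at 9 (size 1, align 1) → ends 10; pad 2 to align 4 for offset; offset at 12 (size 4, align 4) → ends 16; total 16 bytes, alignment 8
channels at 0 (size 1, align 1) → ends 1
pad 3 to align 4 for stride
stride at 4 (size 4, align 4) → ends 8
pitch at 8 (size 4, align 4) → ends 12
pad 4 to align 8 for depth
depth at 16 (size 8, align 8) → ends 24
mip_level at 24 (size 4, align 4) → ends 28
height at 28 (size 2, align 2) → ends 30
pad 2 to align 8 for layer
layer at 32 (size 16, align 8) → ends 48
width at 48 (size 4, align 4) → ends 52

48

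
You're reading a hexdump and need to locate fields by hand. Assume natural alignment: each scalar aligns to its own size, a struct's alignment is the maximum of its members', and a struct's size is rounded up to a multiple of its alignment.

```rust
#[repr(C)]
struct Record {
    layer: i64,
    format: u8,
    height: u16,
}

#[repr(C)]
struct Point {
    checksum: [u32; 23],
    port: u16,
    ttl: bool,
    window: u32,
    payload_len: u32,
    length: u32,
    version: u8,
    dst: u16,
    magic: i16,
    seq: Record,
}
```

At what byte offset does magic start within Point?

112

Record: layer at 0 (size 8, align 8) → ends 8; format at 8 (size 1, align 1) → ends 9; pad 1 to align 2 for height; height at 10 (size 2, align 2) → ends 12; tail pad 4 to reach multiple of 8; total 16 bytes, alignment 8
checksum at 0 (size 92, align 4) → ends 92
port at 92 (size 2, align 2) → ends 94
ttl at 94 (size 1, align 1) → ends 95
pad 1 to align 4 for window
window at 96 (size 4, align 4) → ends 100
payload_len at 100 (size 4, align 4) → ends 104
length at 104 (size 4, align 4) → ends 108
version at 108 (size 1, align 1) → ends 109
pad 1 to align 2 for dst
dst at 110 (size 2, align 2) → ends 112
magic at 112 (size 2, align 2) → ends 114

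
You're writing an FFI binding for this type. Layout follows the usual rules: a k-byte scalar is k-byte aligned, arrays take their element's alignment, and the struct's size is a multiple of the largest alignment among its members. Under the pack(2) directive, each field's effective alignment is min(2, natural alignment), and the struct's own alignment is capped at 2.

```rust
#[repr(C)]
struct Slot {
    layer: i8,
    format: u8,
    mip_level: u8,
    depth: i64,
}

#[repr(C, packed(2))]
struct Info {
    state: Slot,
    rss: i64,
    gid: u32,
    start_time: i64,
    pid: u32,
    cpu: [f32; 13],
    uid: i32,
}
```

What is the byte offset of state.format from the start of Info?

1

Slot: layer at 0 (size 1, align 1) → ends 1; format at 1 (size 1, align 1) → ends 2; mip_level at 2 (size 1, align 1) → ends 3; pad 5 to align 8 for depth; depth at 8 (size 8, align 8) → ends 16; total 16 bytes, alignment 8
state at 0 (size 16, align 2) → ends 16
within Slot: format at 1
0 + 1 = 1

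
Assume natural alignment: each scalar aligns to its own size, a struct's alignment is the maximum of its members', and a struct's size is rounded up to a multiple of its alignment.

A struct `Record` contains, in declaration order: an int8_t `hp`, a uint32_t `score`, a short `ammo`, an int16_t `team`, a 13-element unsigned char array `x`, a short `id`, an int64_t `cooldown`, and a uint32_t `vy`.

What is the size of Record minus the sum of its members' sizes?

0..1  hp  (1B, 1-aligned)
1..4  -- padding (3B)
4..8  score  (4B, 4-aligned)
8..10  ammo  (2B, 2-aligned)
10..12  team  (2B, 2-aligned)
12..25  x  (13B, 1-aligned)
25..26  -- padding (1B)
26..28  id  (2B, 2-aligned)
28..32  -- padding (4B)
32..40  cooldown  (8B, 8-aligned)
40..44  vy  (4B, 4-aligned)
44..48  -- tail padding (4B)
sizeof = 48, alignof = 8
data bytes 36, size 48 → padding 12

12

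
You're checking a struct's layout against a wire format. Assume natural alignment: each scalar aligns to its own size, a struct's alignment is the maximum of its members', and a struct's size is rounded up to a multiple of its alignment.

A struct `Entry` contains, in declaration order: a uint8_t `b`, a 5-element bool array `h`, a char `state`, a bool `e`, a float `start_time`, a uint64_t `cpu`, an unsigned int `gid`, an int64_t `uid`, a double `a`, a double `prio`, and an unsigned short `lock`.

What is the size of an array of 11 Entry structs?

704

@0: b [1B, align 1] → 1
@1: h [5B, align 1] → 6
@6: state [1B, align 1] → 7
@7: e [1B, align 1] → 8
@8: start_time [4B, align 4] → 12
+4 pad (align 8)
@16: cpu [8B, align 8] → 24
@24: gid [4B, align 4] → 28
+4 pad (align 8)
@32: uid [8B, align 8] → 40
@40: a [8B, align 8] → 48
@48: prio [8B, align 8] → 56
@56: lock [2B, align 2] → 58
+6 tail pad (align 8)
size 64, align 8
array of 11: 11 × 64 = 704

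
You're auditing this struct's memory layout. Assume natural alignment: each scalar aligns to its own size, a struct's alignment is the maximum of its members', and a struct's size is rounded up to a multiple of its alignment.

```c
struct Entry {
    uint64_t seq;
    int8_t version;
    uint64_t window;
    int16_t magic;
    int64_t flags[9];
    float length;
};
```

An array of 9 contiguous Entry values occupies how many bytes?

0..8  seq  (8B, 8-aligned)
8..9  version  (1B, 1-aligned)
9..16  -- padding (7B)
16..24  window  (8B, 8-aligned)
24..26  magic  (2B, 2-aligned)
26..32  -- padding (6B)
32..104  flags  (72B, 8-aligned)
104..108  length  (4B, 4-aligned)
108..112  -- tail padding (4B)
sizeof = 112, alignof = 8
array of 9: 9 × 112 = 1008

1008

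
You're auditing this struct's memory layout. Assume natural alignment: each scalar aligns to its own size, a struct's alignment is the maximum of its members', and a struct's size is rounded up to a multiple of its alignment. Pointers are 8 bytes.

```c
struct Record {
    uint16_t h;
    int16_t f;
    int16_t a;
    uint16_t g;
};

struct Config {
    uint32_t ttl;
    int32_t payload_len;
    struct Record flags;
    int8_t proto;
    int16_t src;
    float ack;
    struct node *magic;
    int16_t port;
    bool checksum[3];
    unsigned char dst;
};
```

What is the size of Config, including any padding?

40

Record: h at 0 (size 2, align 2) → ends 2; f at 2 (size 2, align 2) → ends 4; a at 4 (size 2, align 2) → ends 6; g at 6 (size 2, align 2) → ends 8; total 8 bytes, alignment 2
ttl at 0 (size 4, align 4) → ends 4
payload_len at 4 (size 4, align 4) → ends 8
flags at 8 (size 8, align 2) → ends 16
proto at 16 (size 1, align 1) → ends 17
pad 1 to align 2 for src
src at 18 (size 2, align 2) → ends 20
ack at 20 (size 4, align 4) → ends 24
magic at 24 (size 8, align 8) → ends 32
port at 32 (size 2, align 2) → ends 34
checksum at 34 (size 3, align 1) → ends 37
dst at 37 (size 1, align 1) → ends 38
tail pad 2 to reach multiple of 8
total 40 bytes, alignment 8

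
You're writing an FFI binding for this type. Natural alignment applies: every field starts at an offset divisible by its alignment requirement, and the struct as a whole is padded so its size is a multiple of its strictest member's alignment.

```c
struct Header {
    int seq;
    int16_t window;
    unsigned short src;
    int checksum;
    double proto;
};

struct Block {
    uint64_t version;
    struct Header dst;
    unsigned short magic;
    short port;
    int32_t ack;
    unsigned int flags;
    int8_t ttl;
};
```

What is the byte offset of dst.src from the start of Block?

Header: @0: seq [4B, align 4] → 4; @4: window [2B, align 2] → 6; @6: src [2B, align 2] → 8; @8: checksum [4B, align 4] → 12; +4 pad (align 8); @16: proto [8B, align 8] → 24; size 24, align 8
@0: version [8B, align 8] → 8
@8: dst [24B, align 8] → 32
within Header: src at 6
8 + 6 = 14

14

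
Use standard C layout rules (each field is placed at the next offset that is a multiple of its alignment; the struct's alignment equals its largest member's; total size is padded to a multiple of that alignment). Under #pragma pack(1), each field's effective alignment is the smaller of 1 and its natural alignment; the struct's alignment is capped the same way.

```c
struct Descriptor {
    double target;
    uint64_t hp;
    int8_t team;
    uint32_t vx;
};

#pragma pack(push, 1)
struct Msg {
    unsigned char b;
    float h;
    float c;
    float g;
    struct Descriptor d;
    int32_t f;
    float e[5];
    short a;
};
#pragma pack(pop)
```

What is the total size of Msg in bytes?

63

Descriptor: target at 0 (size 8, align 8) → ends 8; hp at 8 (size 8, align 8) → ends 16; team at 16 (size 1, align 1) → ends 17; pad 3 to align 4 for vx; vx at 20 (size 4, align 4) → ends 24; total 24 bytes, alignment 8
b at 0 (size 1, align 1) → ends 1
h at 1 (size 4, align 1) → ends 5
c at 5 (size 4, align 1) → ends 9
g at 9 (size 4, align 1) → ends 13
d at 13 (size 24, align 1) → ends 37
f at 37 (size 4, align 1) → ends 41
e at 41 (size 20, align 1) → ends 61
a at 61 (size 2, align 1) → ends 63
total 63 bytes, alignment 1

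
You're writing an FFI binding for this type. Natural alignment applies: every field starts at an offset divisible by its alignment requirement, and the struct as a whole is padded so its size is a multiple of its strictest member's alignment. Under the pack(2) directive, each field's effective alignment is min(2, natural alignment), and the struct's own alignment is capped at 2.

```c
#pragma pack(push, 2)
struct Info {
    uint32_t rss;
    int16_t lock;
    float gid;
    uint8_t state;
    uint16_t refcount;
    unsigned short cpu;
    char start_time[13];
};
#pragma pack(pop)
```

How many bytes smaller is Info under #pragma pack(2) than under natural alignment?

natural layout:
  0..4  rss  (4B, 4-aligned)
  4..6  lock  (2B, 2-aligned)
  6..8  -- padding (2B)
  8..12  gid  (4B, 4-aligned)
  12..13  state  (1B, 1-aligned)
  13..14  -- padding (1B)
  14..16  refcount  (2B, 2-aligned)
  16..18  cpu  (2B, 2-aligned)
  18..31  start_time  (13B, 1-aligned)
  31..32  -- tail padding (1B)
  sizeof = 32, alignof = 4
packed(2) layout:
  0..4  rss  (4B, 2-aligned)
  4..6  lock  (2B, 2-aligned)
  6..10  gid  (4B, 2-aligned)
  10..11  state  (1B, 1-aligned)
  11..12  -- padding (1B)
  12..14  refcount  (2B, 2-aligned)
  14..16  cpu  (2B, 2-aligned)
  16..29  start_time  (13B, 1-aligned)
  29..30  -- tail padding (1B)
  sizeof = 30, alignof = 2
32 − 30 = 2

2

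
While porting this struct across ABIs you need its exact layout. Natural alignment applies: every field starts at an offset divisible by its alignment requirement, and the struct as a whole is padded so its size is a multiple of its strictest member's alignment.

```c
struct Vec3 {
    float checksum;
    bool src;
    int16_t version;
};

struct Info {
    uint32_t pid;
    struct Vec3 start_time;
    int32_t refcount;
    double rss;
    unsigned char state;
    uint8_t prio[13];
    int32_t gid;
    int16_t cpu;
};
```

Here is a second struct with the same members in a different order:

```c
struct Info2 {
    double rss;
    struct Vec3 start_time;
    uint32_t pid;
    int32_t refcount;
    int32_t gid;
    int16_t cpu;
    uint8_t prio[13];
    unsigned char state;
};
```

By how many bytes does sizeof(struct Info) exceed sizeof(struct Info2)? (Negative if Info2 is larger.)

Vec3: checksum at 0 (size 4, align 4) → ends 4; src at 4 (size 1, align 1) → ends 5; pad 1 to align 2 for version; version at 6 (size 2, align 2) → ends 8; total 8 bytes, alignment 4
pid at 0 (size 4, align 4) → ends 4
start_time at 4 (size 8, align 4) → ends 12
refcount at 12 (size 4, align 4) → ends 16
rss at 16 (size 8, align 8) → ends 24
state at 24 (size 1, align 1) → ends 25
prio at 25 (size 13, align 1) → ends 38
pad 2 to align 4 for gid
gid at 40 (size 4, align 4) → ends 44
cpu at 44 (size 2, align 2) → ends 46
tail pad 2 to reach multiple of 8
total 48 bytes, alignment 8
— Info2 —
rss at 0 (size 8, align 8) → ends 8
start_time at 8 (size 8, align 4) → ends 16
pid at 16 (size 4, align 4) → ends 20
refcount at 20 (size 4, align 4) → ends 24
gid at 24 (size 4, align 4) → ends 28
cpu at 28 (size 2, align 2) → ends 30
prio at 30 (size 13, align 1) → ends 43
state at 43 (size 1, align 1) → ends 44
tail pad 4 to reach multiple of 8
total 48 bytes, alignment 8
48 − 48 = 0

0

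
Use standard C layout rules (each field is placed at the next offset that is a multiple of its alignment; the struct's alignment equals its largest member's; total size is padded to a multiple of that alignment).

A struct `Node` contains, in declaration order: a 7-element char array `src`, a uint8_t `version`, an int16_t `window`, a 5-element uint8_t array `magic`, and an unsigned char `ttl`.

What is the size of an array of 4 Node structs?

64

0..7  src  (7B, 1-aligned)
7..8  version  (1B, 1-aligned)
8..10  window  (2B, 2-aligned)
10..15  magic  (5B, 1-aligned)
15..16  ttl  (1B, 1-aligned)
sizeof = 16, alignof = 2
array of 4: 4 × 16 = 64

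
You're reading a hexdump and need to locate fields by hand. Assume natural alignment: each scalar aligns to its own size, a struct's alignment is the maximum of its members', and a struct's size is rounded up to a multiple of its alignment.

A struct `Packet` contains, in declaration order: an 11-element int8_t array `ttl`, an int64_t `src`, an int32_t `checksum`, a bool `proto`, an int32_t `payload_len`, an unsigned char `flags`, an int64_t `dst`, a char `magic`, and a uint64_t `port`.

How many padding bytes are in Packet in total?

18

@0: ttl [11B, align 1] → 11
+5 pad (align 8)
@16: src [8B, align 8] → 24
@24: checksum [4B, align 4] → 28
@28: proto [1B, align 1] → 29
+3 pad (align 4)
@32: payload_len [4B, align 4] → 36
@36: flags [1B, align 1] → 37
+3 pad (align 8)
@40: dst [8B, align 8] → 48
@48: magic [1B, align 1] → 49
+7 pad (align 8)
@56: port [8B, align 8] → 64
size 64, align 8
data bytes 46, size 64 → padding 18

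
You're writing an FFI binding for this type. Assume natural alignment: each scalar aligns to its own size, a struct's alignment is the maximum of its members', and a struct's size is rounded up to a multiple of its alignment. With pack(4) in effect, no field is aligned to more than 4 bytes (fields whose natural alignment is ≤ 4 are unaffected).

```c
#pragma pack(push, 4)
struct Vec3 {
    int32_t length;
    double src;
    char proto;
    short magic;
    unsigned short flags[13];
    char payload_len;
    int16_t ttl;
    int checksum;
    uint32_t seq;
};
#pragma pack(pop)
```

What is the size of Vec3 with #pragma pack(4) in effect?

56

length at 0 (size 4, align 4) → ends 4
src at 4 (size 8, align 4) → ends 12
proto at 12 (size 1, align 1) → ends 13
pad 1 to align 2 for magic
magic at 14 (size 2, align 2) → ends 16
flags at 16 (size 26, align 2) → ends 42
payload_len at 42 (size 1, align 1) → ends 43
pad 1 to align 2 for ttl
ttl at 44 (size 2, align 2) → ends 46
pad 2 to align 4 for checksum
checksum at 48 (size 4, align 4) → ends 52
seq at 52 (size 4, align 4) → ends 56
total 56 bytes, alignment 4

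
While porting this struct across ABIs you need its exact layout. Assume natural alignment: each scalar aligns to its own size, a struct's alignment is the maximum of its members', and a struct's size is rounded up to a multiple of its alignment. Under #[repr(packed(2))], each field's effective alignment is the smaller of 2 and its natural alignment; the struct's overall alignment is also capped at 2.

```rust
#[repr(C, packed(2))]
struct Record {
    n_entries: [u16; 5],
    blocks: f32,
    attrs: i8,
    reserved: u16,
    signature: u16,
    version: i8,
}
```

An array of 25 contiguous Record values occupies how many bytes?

550

@0: n_entries [10B, align 2] → 10
@10: blocks [4B, align 2] → 14
@14: attrs [1B, align 1] → 15
+1 pad (align 2)
@16: reserved [2B, align 2] → 18
@18: signature [2B, align 2] → 20
@20: version [1B, align 1] → 21
+1 tail pad (align 2)
size 22, align 2
array of 25: 25 × 22 = 550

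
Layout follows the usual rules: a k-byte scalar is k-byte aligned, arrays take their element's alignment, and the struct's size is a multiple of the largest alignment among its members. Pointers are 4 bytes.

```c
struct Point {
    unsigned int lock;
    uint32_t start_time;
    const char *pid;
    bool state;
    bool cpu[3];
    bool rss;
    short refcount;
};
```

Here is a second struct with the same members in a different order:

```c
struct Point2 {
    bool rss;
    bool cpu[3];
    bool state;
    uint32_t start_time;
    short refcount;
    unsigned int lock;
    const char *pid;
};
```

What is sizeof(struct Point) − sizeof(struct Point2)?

-4

0..4  lock  (4B, 4-aligned)
4..8  start_time  (4B, 4-aligned)
8..12  pid  (4B, 4-aligned)
12..13  state  (1B, 1-aligned)
13..16  cpu  (3B, 1-aligned)
16..17  rss  (1B, 1-aligned)
17..18  -- padding (1B)
18..20  refcount  (2B, 2-aligned)
sizeof = 20, alignof = 4
— Point2 —
0..1  rss  (1B, 1-aligned)
1..4  cpu  (3B, 1-aligned)
4..5  state  (1B, 1-aligned)
5..8  -- padding (3B)
8..12  start_time  (4B, 4-aligned)
12..14  refcount  (2B, 2-aligned)
14..16  -- padding (2B)
16..20  lock  (4B, 4-aligned)
20..24  pid  (4B, 4-aligned)
sizeof = 24, alignof = 4
20 − 24 = -4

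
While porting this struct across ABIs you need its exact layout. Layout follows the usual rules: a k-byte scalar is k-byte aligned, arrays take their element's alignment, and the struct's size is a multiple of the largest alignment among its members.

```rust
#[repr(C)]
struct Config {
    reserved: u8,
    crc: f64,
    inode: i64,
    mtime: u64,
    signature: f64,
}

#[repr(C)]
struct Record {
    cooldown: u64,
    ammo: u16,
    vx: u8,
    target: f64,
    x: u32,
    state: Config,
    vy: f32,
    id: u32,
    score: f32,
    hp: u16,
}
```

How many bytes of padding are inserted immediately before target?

5

Config: @0: reserved [1B, align 1] → 1; +7 pad (align 8); @8: crc [8B, align 8] → 16; @16: inode [8B, align 8] → 24; @24: mtime [8B, align 8] → 32; @32: signature [8B, align 8] → 40; size 40, align 8
@0: cooldown [8B, align 8] → 8
@8: ammo [2B, align 2] → 10
@10: vx [1B, align 1] → 11
+5 pad (align 8)
@16: target [8B, align 8] → 24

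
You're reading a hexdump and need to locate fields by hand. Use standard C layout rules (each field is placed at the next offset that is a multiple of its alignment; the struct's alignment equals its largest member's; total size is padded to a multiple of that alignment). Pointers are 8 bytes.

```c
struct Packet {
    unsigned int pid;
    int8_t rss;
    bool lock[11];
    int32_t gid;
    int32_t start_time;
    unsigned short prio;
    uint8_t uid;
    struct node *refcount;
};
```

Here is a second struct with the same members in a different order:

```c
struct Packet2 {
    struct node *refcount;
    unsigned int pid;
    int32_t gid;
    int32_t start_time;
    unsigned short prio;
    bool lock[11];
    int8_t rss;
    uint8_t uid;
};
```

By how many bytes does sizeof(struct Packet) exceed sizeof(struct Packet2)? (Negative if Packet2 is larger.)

@0: pid [4B, align 4] → 4
@4: rss [1B, align 1] → 5
@5: lock [11B, align 1] → 16
@16: gid [4B, align 4] → 20
@20: start_time [4B, align 4] → 24
@24: prio [2B, align 2] → 26
@26: uid [1B, align 1] → 27
+5 pad (align 8)
@32: refcount [8B, align 8] → 40
size 40, align 8
— Packet2 —
@0: refcount [8B, align 8] → 8
@8: pid [4B, align 4] → 12
@12: gid [4B, align 4] → 16
@16: start_time [4B, align 4] → 20
@20: prio [2B, align 2] → 22
@22: lock [11B, align 1] → 33
@33: rss [1B, align 1] → 34
@34: uid [1B, align 1] → 35
+5 tail pad (align 8)
size 40, align 8
40 − 40 = 0

0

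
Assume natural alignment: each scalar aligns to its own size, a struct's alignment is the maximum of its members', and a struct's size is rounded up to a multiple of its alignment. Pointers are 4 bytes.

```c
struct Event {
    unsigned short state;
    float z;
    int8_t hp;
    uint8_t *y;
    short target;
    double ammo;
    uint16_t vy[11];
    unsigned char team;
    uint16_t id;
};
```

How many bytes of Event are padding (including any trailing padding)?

0..2  state  (2B, 2-aligned)
2..4  -- padding (2B)
4..8  z  (4B, 4-aligned)
8..9  hp  (1B, 1-aligned)
9..12  -- padding (3B)
12..16  y  (4B, 4-aligned)
16..18  target  (2B, 2-aligned)
18..24  -- padding (6B)
24..32  ammo  (8B, 8-aligned)
32..54  vy  (22B, 2-aligned)
54..55  team  (1B, 1-aligned)
55..56  -- padding (1B)
56..58  id  (2B, 2-aligned)
58..64  -- tail padding (6B)
sizeof = 64, alignof = 8
data bytes 46, size 64 → padding 18

18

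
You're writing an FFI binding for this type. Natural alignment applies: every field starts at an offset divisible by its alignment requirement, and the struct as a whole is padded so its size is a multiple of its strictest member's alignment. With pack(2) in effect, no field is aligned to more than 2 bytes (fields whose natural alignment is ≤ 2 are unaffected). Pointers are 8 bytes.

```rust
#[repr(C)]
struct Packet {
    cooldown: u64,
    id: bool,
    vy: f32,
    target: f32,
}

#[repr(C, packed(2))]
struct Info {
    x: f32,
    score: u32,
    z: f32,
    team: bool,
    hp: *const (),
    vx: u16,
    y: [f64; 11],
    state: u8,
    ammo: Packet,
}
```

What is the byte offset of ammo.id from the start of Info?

Packet: @0: cooldown [8B, align 8] → 8; @8: id [1B, align 1] → 9; +3 pad (align 4); @12: vy [4B, align 4] → 16; @16: target [4B, align 4] → 20; +4 tail pad (align 8); size 24, align 8
@0: x [4B, align 2] → 4
@4: score [4B, align 2] → 8
@8: z [4B, align 2] → 12
@12: team [1B, align 1] → 13
+1 pad (align 2)
@14: hp [8B, align 2] → 22
@22: vx [2B, align 2] → 24
@24: y [88B, align 2] → 112
@112: state [1B, align 1] → 113
+1 pad (align 2)
@114: ammo [24B, align 2] → 138
within Packet: id at 8
114 + 8 = 122

122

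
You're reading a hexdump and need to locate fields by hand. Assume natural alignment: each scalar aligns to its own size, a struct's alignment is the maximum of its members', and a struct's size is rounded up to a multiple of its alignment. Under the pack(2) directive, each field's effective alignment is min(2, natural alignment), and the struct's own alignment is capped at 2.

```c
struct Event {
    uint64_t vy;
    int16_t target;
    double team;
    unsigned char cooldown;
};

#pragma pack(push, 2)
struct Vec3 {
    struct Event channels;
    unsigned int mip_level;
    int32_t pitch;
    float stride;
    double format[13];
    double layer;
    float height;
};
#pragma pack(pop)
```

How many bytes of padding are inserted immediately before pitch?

0

Event: @0: vy [8B, align 8] → 8; @8: target [2B, align 2] → 10; +6 pad (align 8); @16: team [8B, align 8] → 24; @24: cooldown [1B, align 1] → 25; +7 tail pad (align 8); size 32, align 8
@0: channels [32B, align 2] → 32
@32: mip_level [4B, align 2] → 36
@36: pitch [4B, align 2] → 40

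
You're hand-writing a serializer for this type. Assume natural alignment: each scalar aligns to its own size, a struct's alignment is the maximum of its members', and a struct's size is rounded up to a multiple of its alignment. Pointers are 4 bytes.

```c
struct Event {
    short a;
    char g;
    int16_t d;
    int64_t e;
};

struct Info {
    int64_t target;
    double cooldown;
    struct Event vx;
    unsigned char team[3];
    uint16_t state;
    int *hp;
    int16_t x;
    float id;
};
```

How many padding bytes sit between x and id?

Event: a at 0 (size 2, align 2) → ends 2; g at 2 (size 1, align 1) → ends 3; pad 1 to align 2 for d; d at 4 (size 2, align 2) → ends 6; pad 2 to align 8 for e; e at 8 (size 8, align 8) → ends 16; total 16 bytes, alignment 8
target at 0 (size 8, align 8) → ends 8
cooldown at 8 (size 8, align 8) → ends 16
vx at 16 (size 16, align 8) → ends 32
team at 32 (size 3, align 1) → ends 35
pad 1 to align 2 for state
state at 36 (size 2, align 2) → ends 38
pad 2 to align 4 for hp
hp at 40 (size 4, align 4) → ends 44
x at 44 (size 2, align 2) → ends 46
pad 2 to align 4 for id
id at 48 (size 4, align 4) → ends 52

2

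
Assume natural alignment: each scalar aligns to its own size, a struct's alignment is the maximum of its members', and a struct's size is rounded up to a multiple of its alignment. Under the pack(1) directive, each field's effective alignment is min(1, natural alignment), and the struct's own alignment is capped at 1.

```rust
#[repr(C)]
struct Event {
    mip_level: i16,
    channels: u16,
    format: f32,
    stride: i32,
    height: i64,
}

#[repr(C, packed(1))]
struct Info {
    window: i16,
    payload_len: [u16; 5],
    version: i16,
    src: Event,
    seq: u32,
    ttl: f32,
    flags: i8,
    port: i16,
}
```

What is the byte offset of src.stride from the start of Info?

Event: @0: mip_level [2B, align 2] → 2; @2: channels [2B, align 2] → 4; @4: format [4B, align 4] → 8; @8: stride [4B, align 4] → 12; +4 pad (align 8); @16: height [8B, align 8] → 24; size 24, align 8
@0: window [2B, align 1] → 2
@2: payload_len [10B, align 1] → 12
@12: version [2B, align 1] → 14
@14: src [24B, align 1] → 38
within Event: stride at 8
14 + 8 = 22

22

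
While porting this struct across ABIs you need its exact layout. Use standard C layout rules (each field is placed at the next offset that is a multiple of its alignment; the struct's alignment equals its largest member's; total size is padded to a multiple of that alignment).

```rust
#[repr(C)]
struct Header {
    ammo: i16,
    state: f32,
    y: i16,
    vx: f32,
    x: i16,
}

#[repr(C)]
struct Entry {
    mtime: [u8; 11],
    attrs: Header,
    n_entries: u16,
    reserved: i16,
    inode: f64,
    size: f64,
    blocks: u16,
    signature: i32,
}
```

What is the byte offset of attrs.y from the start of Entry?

Header: 0..2  ammo  (2B, 2-aligned); 2..4  -- padding (2B); 4..8  state  (4B, 4-aligned); 8..10  y  (2B, 2-aligned); 10..12  -- padding (2B); 12..16  vx  (4B, 4-aligned); 16..18  x  (2B, 2-aligned); 18..20  -- tail padding (2B); sizeof = 20, alignof = 4
0..11  mtime  (11B, 1-aligned)
11..12  -- padding (1B)
12..32  attrs  (20B, 4-aligned)
within Header: y at 8
12 + 8 = 20

20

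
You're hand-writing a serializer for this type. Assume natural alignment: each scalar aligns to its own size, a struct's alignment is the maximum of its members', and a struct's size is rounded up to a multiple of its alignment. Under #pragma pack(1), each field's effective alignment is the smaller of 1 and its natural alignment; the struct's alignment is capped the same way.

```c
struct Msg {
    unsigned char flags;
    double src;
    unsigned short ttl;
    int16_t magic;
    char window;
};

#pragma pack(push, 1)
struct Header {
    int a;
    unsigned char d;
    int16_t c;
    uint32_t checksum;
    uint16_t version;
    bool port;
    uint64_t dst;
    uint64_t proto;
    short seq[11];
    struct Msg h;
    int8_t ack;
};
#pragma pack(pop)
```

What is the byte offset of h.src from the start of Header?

60

Msg: 0..1  flags  (1B, 1-aligned); 1..8  -- padding (7B); 8..16  src  (8B, 8-aligned); 16..18  ttl  (2B, 2-aligned); 18..20  magic  (2B, 2-aligned); 20..21  window  (1B, 1-aligned); 21..24  -- tail padding (3B); sizeof = 24, alignof = 8
0..4  a  (4B, 1-aligned)
4..5  d  (1B, 1-aligned)
5..7  c  (2B, 1-aligned)
7..11  checksum  (4B, 1-aligned)
11..13  version  (2B, 1-aligned)
13..14  port  (1B, 1-aligned)
14..22  dst  (8B, 1-aligned)
22..30  proto  (8B, 1-aligned)
30..52  seq  (22B, 1-aligned)
52..76  h  (24B, 1-aligned)
within Msg: src at 8
52 + 8 = 60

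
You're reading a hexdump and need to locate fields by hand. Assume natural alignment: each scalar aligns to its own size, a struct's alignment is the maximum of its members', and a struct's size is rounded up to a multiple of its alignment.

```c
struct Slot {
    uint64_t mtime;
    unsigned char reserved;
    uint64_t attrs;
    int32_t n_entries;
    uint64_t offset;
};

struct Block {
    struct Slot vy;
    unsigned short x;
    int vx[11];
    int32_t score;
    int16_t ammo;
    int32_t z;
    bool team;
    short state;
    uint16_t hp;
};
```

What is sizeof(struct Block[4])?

448

Slot: @0: mtime [8B, align 8] → 8; @8: reserved [1B, align 1] → 9; +7 pad (align 8); @16: attrs [8B, align 8] → 24; @24: n_entries [4B, align 4] → 28; +4 pad (align 8); @32: offset [8B, align 8] → 40; size 40, align 8
@0: vy [40B, align 8] → 40
@40: x [2B, align 2] → 42
+2 pad (align 4)
@44: vx [44B, align 4] → 88
@88: score [4B, align 4] → 92
@92: ammo [2B, align 2] → 94
+2 pad (align 4)
@96: z [4B, align 4] → 100
@100: team [1B, align 1] → 101
+1 pad (align 2)
@102: state [2B, align 2] → 104
@104: hp [2B, align 2] → 106
+6 tail pad (align 8)
size 112, align 8
array of 4: 4 × 112 = 448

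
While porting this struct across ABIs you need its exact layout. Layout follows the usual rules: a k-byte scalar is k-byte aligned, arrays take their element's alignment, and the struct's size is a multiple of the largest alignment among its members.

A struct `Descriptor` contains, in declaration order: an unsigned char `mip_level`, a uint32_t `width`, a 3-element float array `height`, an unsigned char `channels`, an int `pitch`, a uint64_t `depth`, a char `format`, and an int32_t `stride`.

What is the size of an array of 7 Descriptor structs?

336

@0: mip_level [1B, align 1] → 1
+3 pad (align 4)
@4: width [4B, align 4] → 8
@8: height [12B, align 4] → 20
@20: channels [1B, align 1] → 21
+3 pad (align 4)
@24: pitch [4B, align 4] → 28
+4 pad (align 8)
@32: depth [8B, align 8] → 40
@40: format [1B, align 1] → 41
+3 pad (align 4)
@44: stride [4B, align 4] → 48
size 48, align 8
array of 7: 7 × 48 = 336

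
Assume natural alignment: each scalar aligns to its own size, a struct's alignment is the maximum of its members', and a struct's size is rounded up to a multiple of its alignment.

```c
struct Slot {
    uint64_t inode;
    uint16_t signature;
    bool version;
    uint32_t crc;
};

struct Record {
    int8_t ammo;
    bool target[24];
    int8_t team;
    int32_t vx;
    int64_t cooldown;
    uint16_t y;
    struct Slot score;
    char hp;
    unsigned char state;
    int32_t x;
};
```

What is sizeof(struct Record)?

Slot: 0..8  inode  (8B, 8-aligned); 8..10  signature  (2B, 2-aligned); 10..11  version  (1B, 1-aligned); 11..12  -- padding (1B); 12..16  crc  (4B, 4-aligned); sizeof = 16, alignof = 8
0..1  ammo  (1B, 1-aligned)
1..25  target  (24B, 1-aligned)
25..26  team  (1B, 1-aligned)
26..28  -- padding (2B)
28..32  vx  (4B, 4-aligned)
32..40  cooldown  (8B, 8-aligned)
40..42  y  (2B, 2-aligned)
42..48  -- padding (6B)
48..64  score  (16B, 8-aligned)
64..65  hp  (1B, 1-aligned)
65..66  state  (1B, 1-aligned)
66..68  -- padding (2B)
68..72  x  (4B, 4-aligned)
sizeof = 72, alignof = 8

72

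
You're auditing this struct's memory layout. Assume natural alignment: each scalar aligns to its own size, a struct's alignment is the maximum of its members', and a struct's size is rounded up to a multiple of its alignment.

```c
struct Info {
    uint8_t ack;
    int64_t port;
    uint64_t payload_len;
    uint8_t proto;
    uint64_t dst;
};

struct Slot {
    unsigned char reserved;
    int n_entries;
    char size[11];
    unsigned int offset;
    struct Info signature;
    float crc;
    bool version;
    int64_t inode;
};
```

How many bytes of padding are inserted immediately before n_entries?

Info: @0: ack [1B, align 1] → 1; +7 pad (align 8); @8: port [8B, align 8] → 16; @16: payload_len [8B, align 8] → 24; @24: proto [1B, align 1] → 25; +7 pad (align 8); @32: dst [8B, align 8] → 40; size 40, align 8
@0: reserved [1B, align 1] → 1
+3 pad (align 4)
@4: n_entries [4B, align 4] → 8

3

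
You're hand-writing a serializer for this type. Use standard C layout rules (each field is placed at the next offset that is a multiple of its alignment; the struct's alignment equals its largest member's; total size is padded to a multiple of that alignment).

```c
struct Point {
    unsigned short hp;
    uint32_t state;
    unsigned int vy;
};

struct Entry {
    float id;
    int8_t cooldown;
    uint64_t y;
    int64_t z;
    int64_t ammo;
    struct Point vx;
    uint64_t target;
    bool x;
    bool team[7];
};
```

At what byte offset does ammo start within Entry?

Point: 0..2  hp  (2B, 2-aligned); 2..4  -- padding (2B); 4..8  state  (4B, 4-aligned); 8..12  vy  (4B, 4-aligned); sizeof = 12, alignof = 4
0..4  id  (4B, 4-aligned)
4..5  cooldown  (1B, 1-aligned)
5..8  -- padding (3B)
8..16  y  (8B, 8-aligned)
16..24  z  (8B, 8-aligned)
24..32  ammo  (8B, 8-aligned)

24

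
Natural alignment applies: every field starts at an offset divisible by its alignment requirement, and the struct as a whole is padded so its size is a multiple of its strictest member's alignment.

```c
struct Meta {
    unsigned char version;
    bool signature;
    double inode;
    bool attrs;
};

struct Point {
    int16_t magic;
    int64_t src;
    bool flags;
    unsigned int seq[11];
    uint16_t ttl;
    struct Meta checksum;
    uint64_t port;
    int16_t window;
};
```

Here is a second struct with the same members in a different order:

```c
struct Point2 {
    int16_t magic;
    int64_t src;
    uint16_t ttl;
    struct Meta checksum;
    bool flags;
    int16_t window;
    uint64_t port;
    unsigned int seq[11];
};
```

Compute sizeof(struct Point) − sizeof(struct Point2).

0

Meta: version at 0 (size 1, align 1) → ends 1; signature at 1 (size 1, align 1) → ends 2; pad 6 to align 8 for inode; inode at 8 (size 8, align 8) → ends 16; attrs at 16 (size 1, align 1) → ends 17; tail pad 7 to reach multiple of 8; total 24 bytes, alignment 8
magic at 0 (size 2, align 2) → ends 2
pad 6 to align 8 for src
src at 8 (size 8, align 8) → ends 16
flags at 16 (size 1, align 1) → ends 17
pad 3 to align 4 for seq
seq at 20 (size 44, align 4) → ends 64
ttl at 64 (size 2, align 2) → ends 66
pad 6 to align 8 for checksum
checksum at 72 (size 24, align 8) → ends 96
port at 96 (size 8, align 8) → ends 104
window at 104 (size 2, align 2) → ends 106
tail pad 6 to reach multiple of 8
total 112 bytes, alignment 8
— Point2 —
magic at 0 (size 2, align 2) → ends 2
pad 6 to align 8 for src
src at 8 (size 8, align 8) → ends 16
ttl at 16 (size 2, align 2) → ends 18
pad 6 to align 8 for checksum
checksum at 24 (size 24, align 8) → ends 48
flags at 48 (size 1, align 1) → ends 49
pad 1 to align 2 for window
window at 50 (size 2, align 2) → ends 52
pad 4 to align 8 for port
port at 56 (size 8, align 8) → ends 64
seq at 64 (size 44, align 4) → ends 108
tail pad 4 to reach multiple of 8
total 112 bytes, alignment 8
112 − 112 = 0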